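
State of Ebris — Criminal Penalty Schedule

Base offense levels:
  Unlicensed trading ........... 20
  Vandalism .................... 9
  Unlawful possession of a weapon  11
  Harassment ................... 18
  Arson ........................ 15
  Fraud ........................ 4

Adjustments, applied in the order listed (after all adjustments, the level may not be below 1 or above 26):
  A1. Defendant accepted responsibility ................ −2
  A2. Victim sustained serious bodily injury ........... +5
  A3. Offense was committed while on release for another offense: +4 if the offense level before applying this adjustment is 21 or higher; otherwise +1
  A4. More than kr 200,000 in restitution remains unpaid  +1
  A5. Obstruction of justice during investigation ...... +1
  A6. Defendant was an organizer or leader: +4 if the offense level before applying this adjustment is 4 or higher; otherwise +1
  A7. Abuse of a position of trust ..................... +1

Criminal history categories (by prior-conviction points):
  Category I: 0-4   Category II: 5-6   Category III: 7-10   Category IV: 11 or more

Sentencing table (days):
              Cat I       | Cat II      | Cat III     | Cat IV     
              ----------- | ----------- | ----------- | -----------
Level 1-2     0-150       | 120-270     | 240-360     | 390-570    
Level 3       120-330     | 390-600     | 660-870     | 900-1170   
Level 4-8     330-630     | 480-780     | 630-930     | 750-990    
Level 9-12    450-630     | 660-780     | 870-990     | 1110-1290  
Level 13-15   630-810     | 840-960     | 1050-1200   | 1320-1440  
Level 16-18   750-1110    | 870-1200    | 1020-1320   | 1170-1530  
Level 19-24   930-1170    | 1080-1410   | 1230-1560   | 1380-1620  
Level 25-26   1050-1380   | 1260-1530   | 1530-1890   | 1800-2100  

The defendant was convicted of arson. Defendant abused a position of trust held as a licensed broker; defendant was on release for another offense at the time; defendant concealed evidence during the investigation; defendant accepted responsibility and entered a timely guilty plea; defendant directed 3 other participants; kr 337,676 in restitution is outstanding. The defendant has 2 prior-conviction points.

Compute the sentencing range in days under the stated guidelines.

930-1170 days

Base offense level for arson: 15.
A1 applies: 15 − 2 = 13.
A2 does not apply.
A3 applies (level before this adjustment is 13 < 21, so +1): 13 + 1 = 14.
A4 applies: 14 + 1 = 15.
A5 applies: 15 + 1 = 16.
A6 applies (level before this adjustment is 16 ≥ 4, so +4): 16 + 4 = 20.
A7 applies: 20 + 1 = 21.
Final offense level: 21.
Criminal history: 2 prior points → Category I (0-4).
Level 21 falls in the 19-24 band.
Grid: Level 19-24 × Category I = 930-1170 days.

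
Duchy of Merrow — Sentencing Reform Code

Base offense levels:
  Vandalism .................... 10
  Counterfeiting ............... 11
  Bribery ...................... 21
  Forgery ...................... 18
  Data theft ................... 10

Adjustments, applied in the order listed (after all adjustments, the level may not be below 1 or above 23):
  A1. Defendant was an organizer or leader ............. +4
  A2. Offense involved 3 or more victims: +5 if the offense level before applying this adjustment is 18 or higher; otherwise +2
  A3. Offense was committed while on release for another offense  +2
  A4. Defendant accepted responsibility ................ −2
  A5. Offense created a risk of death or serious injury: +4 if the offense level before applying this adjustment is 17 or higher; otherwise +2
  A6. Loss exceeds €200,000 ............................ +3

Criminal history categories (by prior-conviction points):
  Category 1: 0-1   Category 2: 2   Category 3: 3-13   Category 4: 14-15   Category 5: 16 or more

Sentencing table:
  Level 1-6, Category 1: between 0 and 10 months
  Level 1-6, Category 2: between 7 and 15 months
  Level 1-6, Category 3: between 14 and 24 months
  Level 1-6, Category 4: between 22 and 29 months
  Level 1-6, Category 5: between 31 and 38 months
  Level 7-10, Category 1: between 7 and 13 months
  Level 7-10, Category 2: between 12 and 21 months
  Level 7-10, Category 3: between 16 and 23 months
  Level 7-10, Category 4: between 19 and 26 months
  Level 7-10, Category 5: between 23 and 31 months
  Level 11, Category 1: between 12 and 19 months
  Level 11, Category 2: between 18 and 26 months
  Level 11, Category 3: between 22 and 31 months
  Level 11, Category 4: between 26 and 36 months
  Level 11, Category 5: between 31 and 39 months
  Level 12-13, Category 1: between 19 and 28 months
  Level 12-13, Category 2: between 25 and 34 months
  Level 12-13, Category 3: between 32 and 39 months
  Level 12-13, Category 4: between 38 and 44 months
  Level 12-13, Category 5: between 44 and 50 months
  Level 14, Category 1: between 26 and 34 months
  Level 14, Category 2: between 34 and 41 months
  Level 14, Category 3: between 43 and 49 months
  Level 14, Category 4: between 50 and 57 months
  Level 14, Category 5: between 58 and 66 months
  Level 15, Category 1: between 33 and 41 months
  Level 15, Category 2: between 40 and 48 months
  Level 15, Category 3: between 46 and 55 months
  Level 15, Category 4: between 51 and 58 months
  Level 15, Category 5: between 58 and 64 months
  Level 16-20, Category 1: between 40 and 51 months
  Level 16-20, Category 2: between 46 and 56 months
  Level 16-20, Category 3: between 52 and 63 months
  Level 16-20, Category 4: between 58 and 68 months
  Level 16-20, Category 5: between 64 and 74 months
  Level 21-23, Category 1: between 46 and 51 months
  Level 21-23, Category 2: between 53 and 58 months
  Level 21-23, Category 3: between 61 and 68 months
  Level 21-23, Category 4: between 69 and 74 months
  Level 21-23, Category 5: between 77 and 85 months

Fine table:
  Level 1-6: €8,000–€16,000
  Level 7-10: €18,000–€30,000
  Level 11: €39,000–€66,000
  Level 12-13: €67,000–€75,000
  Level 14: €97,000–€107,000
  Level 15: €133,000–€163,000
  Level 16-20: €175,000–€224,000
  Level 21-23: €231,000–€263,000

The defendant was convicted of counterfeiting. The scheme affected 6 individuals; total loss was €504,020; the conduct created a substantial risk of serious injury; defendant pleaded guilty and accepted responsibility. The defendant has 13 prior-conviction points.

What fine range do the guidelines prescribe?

€175,000–€224,000

Base offense level for counterfeiting: 11.
A2 applies (level before this adjustment is 11 < 18, so +2): 11 + 2 = 13.
A4 applies: 13 − 2 = 11.
A5 applies (level before this adjustment is 11 < 17, so +2): 11 + 2 = 13.
A6 applies: 13 + 3 = 16.
Final offense level: 16.
Level 16 falls in the 16-20 band.
Fine table: Level 16-20 → €175,000–€224,000.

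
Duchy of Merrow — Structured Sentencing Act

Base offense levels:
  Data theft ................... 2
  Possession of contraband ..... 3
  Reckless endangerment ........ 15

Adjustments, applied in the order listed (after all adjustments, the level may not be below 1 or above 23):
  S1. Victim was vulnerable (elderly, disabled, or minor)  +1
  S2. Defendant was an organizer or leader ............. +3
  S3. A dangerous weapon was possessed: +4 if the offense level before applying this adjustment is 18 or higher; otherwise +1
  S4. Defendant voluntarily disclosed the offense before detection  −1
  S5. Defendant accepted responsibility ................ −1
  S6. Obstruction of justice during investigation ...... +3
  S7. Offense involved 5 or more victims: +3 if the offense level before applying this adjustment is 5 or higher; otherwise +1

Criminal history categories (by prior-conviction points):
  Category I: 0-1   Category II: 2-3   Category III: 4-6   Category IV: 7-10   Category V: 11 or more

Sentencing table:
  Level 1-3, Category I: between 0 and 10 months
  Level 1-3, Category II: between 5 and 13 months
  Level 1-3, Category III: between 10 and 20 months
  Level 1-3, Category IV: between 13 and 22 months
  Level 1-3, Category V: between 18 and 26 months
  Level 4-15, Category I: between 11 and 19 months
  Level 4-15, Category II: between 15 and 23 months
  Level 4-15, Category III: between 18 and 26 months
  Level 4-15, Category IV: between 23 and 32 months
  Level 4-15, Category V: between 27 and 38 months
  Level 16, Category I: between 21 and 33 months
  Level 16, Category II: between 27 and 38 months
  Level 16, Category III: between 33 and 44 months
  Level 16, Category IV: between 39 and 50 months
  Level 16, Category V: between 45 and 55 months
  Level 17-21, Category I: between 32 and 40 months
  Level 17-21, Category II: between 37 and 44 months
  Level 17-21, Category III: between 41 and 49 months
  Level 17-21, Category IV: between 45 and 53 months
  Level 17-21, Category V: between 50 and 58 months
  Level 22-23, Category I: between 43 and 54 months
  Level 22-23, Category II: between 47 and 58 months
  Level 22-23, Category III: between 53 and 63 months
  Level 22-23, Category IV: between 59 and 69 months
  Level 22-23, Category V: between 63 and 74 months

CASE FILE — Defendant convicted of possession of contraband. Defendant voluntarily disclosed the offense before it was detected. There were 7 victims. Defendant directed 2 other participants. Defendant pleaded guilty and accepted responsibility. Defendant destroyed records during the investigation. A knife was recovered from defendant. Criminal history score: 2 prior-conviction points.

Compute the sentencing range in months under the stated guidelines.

15-23 months

Base offense level for possession of contraband: 3.
S1 does not apply.
S2 applies: 3 + 3 = 6.
S3 applies (level before this adjustment is 6 < 18, so +1): 6 + 1 = 7.
S4 applies: 7 − 1 = 6.
S5 applies: 6 − 1 = 5.
S6 applies: 5 + 3 = 8.
S7 applies (level before this adjustment is 8 ≥ 5, so +3): 8 + 3 = 11.
Final offense level: 11.
Criminal history: 2 prior points → Category II (2-3).
Level 11 falls in the 4-15 band.
Grid: Level 4-15 × Category II = 15-23 months.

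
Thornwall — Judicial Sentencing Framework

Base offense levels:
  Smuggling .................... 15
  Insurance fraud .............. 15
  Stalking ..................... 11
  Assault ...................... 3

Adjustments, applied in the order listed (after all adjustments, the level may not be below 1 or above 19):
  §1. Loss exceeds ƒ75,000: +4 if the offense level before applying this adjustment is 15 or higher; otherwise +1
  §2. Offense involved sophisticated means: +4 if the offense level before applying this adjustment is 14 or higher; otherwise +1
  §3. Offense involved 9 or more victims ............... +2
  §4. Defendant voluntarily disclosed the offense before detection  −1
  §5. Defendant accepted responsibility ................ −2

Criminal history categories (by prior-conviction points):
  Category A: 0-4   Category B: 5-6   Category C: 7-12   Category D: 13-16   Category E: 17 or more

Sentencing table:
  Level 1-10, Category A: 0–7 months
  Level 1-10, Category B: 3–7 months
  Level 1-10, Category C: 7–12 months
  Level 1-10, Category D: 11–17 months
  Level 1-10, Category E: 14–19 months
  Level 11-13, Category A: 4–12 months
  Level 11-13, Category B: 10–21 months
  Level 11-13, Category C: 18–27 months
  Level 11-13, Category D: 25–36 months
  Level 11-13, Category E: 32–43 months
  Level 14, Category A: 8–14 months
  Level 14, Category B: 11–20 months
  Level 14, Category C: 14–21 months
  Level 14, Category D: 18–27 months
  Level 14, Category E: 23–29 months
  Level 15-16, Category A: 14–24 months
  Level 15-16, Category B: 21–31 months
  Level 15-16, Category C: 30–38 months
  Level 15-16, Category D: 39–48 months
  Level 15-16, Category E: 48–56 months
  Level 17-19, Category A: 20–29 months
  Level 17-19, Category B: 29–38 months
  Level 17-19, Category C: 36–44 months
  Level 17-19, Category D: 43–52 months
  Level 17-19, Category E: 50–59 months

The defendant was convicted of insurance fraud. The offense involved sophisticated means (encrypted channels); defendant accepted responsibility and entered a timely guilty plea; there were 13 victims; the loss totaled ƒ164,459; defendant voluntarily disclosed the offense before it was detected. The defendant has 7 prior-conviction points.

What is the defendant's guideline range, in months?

Base offense level for insurance fraud: 15.
§1 applies (level before this adjustment is 15 ≥ 15, so +4): 15 + 4 = 19.
§2 applies (level before this adjustment is 19 ≥ 14, so +4): 19 + 4 = 23.
§3 applies: 23 + 2 = 25.
§4 applies: 25 − 1 = 24.
§5 applies: 24 − 2 = 22.
Level 22 exceeds the maximum of 19; capped at 19.
Final offense level: 19.
Criminal history: 7 prior points → Category C (7-12).
Level 19 falls in the 17-19 band.
Grid: Level 17-19 × Category C = 36-44 months.

36-44 months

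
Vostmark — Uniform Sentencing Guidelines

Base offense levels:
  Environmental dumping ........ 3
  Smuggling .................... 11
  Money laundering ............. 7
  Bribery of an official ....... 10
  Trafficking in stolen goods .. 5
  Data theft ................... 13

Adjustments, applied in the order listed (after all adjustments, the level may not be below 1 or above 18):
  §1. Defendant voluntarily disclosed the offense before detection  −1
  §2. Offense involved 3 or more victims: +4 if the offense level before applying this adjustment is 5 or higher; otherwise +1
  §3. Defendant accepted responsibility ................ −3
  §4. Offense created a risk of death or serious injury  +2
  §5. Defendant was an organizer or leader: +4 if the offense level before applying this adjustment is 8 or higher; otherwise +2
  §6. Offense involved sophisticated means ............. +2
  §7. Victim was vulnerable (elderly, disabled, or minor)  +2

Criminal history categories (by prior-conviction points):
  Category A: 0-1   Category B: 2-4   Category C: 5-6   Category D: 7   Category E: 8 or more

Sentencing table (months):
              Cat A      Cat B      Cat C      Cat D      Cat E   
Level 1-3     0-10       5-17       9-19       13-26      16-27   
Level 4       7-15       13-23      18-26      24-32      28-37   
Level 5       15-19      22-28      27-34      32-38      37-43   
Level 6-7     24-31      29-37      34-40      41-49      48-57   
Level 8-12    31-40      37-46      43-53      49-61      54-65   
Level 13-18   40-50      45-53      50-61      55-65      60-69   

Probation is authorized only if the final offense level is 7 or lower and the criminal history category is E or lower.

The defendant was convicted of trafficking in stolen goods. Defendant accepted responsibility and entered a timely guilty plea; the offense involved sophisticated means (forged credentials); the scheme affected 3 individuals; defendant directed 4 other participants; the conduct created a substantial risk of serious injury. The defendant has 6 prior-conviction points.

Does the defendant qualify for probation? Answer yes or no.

Base offense level for trafficking in stolen goods: 5.
§2 applies (level before this adjustment is 5 ≥ 5, so +4): 5 + 4 = 9.
§3 applies: 9 − 3 = 6.
§4 applies: 6 + 2 = 8.
§5 applies (level before this adjustment is 8 ≥ 8, so +4): 8 + 4 = 12.
§6 applies: 12 + 2 = 14.
§7 does not apply.
Final offense level: 14.
Criminal history: 6 prior points → Category C (5-6).
Level 14 falls in the 13-18 band.
Grid: Level 13-18 × Category C = 50-61 months.
Probation check: level 14 > 7 and category C ≤ E → not eligible.

No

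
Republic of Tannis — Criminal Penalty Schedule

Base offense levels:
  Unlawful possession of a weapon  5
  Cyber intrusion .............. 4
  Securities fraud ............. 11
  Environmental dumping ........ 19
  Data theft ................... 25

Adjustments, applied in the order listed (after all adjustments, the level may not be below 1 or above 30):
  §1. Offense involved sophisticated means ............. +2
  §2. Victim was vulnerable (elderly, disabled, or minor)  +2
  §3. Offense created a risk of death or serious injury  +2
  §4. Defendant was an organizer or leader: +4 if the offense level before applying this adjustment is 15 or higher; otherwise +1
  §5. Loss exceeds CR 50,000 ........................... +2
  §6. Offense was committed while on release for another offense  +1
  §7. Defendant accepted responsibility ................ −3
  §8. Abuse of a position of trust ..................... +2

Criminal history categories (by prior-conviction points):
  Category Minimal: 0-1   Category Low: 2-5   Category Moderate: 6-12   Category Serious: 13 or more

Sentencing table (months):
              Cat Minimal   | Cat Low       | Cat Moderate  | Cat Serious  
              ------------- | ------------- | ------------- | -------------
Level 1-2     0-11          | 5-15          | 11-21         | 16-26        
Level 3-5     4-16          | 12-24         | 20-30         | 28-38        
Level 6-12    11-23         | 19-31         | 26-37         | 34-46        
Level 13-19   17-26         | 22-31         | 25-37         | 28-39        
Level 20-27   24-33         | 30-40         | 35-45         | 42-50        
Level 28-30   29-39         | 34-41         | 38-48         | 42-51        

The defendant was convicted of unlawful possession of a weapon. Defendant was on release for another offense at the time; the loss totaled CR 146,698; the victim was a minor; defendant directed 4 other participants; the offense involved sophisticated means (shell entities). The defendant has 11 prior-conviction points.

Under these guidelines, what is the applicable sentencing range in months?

25-37 months

Base offense level for unlawful possession of a weapon: 5.
§1 applies: 5 + 2 = 7.
§2 applies: 7 + 2 = 9.
§4 applies (level before this adjustment is 9 < 15, so +1): 9 + 1 = 10.
§5 applies: 10 + 2 = 12.
§6 applies: 12 + 1 = 13.
§7 does not apply.
§8 does not apply.
Final offense level: 13.
Criminal history: 11 prior points → Category Moderate (6-12).
Level 13 falls in the 13-19 band.
Grid: Level 13-19 × Category Moderate = 25-37 months.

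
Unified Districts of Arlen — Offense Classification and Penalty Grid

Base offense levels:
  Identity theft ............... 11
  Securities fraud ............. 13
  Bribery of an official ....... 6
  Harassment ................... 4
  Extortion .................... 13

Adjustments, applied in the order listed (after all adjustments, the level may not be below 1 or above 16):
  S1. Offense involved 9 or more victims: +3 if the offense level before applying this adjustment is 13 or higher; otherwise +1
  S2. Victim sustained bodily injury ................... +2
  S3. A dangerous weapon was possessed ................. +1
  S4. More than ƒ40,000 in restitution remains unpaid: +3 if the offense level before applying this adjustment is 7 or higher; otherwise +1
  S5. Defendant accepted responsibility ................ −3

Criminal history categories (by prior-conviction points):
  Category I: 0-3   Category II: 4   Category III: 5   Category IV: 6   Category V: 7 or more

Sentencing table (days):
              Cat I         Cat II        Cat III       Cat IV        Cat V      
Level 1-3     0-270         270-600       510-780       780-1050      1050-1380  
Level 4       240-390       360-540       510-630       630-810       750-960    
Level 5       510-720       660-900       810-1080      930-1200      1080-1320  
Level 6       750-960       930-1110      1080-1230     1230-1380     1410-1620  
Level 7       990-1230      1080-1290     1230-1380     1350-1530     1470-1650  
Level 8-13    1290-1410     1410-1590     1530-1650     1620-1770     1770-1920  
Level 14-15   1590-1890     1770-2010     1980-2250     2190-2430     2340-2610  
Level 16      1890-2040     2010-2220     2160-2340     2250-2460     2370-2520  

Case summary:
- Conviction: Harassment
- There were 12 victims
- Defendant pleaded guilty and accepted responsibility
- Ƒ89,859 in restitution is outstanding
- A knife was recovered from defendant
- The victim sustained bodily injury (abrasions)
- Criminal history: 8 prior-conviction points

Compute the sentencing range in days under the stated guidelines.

1770-1920 days

Base offense level for harassment: 4.
S1 applies (level before this adjustment is 4 < 13, so +1): 4 + 1 = 5.
S2 applies: 5 + 2 = 7.
S3 applies: 7 + 1 = 8.
S4 applies (level before this adjustment is 8 ≥ 7, so +3): 8 + 3 = 11.
S5 applies: 11 − 3 = 8.
Final offense level: 8.
Criminal history: 8 prior points → Category V (7+).
Level 8 falls in the 8-13 band.
Grid: Level 8-13 × Category V = 1770-1920 days.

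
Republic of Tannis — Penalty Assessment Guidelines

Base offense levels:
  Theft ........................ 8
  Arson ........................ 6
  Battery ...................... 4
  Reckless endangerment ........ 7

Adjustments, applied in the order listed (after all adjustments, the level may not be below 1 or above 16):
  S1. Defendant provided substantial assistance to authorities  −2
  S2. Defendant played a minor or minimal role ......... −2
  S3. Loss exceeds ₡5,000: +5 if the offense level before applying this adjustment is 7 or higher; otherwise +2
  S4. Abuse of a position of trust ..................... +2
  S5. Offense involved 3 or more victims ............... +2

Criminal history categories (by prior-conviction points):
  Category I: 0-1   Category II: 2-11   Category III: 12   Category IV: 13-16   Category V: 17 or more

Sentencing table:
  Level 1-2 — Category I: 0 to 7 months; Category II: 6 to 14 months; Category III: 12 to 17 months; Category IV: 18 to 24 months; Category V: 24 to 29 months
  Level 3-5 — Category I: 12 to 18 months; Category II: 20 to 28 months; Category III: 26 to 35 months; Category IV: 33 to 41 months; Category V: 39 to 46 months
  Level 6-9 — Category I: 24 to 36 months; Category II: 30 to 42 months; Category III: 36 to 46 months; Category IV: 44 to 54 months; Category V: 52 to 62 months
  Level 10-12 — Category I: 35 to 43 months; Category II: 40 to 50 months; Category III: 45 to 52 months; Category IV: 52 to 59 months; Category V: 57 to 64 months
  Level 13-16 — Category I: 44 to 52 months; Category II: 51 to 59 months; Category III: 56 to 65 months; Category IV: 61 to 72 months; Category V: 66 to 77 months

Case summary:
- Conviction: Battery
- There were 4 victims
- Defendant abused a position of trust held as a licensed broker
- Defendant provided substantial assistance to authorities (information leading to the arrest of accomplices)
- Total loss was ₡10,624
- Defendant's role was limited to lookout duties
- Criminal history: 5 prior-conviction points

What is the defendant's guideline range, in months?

30-42 months

Base offense level for battery: 4.
S1 applies: 4 − 2 = 2.
S2 applies: 2 − 2 = 0.
S3 applies (level before this adjustment is 0 < 7, so +2): 0 + 2 = 2.
S4 applies: 2 + 2 = 4.
S5 applies: 4 + 2 = 6.
Final offense level: 6.
Criminal history: 5 prior points → Category II (2-11).
Level 6 falls in the 6-9 band.
Grid: Level 6-9 × Category II = 30-42 months.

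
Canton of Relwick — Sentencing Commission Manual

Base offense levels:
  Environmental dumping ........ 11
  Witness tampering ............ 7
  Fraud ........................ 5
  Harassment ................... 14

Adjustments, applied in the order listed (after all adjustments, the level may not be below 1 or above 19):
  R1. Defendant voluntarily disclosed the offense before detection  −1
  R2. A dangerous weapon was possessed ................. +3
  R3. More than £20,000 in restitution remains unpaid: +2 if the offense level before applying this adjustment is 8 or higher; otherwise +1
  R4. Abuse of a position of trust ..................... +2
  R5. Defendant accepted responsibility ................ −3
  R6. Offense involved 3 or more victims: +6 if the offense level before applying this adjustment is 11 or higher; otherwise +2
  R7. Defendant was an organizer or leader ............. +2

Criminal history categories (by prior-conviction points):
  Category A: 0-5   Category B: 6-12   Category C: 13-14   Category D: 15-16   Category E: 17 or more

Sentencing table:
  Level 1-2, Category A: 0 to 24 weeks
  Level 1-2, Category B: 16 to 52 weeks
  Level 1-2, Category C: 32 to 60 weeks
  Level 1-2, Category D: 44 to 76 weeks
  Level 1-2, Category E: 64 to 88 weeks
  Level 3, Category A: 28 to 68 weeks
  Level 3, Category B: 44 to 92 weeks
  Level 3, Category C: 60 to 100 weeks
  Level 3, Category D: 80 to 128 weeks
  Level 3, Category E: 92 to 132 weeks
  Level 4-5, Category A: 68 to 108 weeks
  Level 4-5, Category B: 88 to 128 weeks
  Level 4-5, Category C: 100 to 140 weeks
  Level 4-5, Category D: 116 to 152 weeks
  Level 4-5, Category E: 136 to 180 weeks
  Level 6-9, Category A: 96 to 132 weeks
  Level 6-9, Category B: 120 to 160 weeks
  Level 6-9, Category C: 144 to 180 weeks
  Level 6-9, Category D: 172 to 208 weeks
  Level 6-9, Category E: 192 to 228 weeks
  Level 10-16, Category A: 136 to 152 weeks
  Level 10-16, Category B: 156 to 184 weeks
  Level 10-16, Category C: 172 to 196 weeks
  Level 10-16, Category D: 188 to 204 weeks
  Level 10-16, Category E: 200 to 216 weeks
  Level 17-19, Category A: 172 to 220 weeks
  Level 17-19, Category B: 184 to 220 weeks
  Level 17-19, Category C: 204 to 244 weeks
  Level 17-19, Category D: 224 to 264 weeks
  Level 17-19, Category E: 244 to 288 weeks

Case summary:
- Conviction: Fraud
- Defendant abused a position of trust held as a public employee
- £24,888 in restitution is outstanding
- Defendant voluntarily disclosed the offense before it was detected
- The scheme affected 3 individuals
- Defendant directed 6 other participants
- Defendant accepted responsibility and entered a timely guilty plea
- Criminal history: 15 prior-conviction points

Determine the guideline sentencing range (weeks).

Base offense level for fraud: 5.
R1 applies: 5 − 1 = 4.
R3 applies (level before this adjustment is 4 < 8, so +1): 4 + 1 = 5.
R4 applies: 5 + 2 = 7.
R5 applies: 7 − 3 = 4.
R6 applies (level before this adjustment is 4 < 11, so +2): 4 + 2 = 6.
R7 applies: 6 + 2 = 8.
Final offense level: 8.
Criminal history: 15 prior points → Category D (15-16).
Level 8 falls in the 6-9 band.
Grid: Level 6-9 × Category D = 172-208 weeks.

172-208 weeks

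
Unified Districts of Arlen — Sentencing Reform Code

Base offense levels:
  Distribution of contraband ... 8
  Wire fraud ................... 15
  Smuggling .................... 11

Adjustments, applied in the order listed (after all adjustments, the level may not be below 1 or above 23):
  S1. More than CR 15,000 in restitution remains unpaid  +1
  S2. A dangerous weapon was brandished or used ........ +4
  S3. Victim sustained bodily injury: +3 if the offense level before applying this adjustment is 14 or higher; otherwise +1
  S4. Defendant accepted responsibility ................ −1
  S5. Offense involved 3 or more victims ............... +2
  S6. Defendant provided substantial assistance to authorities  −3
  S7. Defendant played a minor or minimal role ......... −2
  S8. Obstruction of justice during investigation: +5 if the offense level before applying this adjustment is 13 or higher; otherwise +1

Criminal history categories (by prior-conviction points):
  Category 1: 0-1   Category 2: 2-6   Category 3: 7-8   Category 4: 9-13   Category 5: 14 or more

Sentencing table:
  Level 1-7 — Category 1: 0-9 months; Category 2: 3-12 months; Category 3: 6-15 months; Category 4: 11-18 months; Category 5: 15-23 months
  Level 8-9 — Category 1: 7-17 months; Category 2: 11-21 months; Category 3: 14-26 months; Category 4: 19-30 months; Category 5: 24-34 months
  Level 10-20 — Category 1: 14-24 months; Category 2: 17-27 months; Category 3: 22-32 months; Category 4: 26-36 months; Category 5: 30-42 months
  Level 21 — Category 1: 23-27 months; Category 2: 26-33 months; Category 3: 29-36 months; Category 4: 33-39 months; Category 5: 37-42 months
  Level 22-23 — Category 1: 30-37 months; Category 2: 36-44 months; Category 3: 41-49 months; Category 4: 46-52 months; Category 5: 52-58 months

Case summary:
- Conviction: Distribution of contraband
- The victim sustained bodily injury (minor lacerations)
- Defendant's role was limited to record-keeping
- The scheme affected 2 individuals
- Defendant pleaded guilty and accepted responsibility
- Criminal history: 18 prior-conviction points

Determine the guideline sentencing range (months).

Base offense level for distribution of contraband: 8.
S1 does not apply.
S2 does not apply.
S3 applies (level before this adjustment is 8 < 14, so +1): 8 + 1 = 9.
S4 applies: 9 − 1 = 8.
S5 does not apply.
S7 applies: 8 − 2 = 6.
S8 does not apply.
Final offense level: 6.
Criminal history: 18 prior points → Category 5 (14+).
Level 6 falls in the 1-7 band.
Grid: Level 1-7 × Category 5 = 15-23 months.

15-23 months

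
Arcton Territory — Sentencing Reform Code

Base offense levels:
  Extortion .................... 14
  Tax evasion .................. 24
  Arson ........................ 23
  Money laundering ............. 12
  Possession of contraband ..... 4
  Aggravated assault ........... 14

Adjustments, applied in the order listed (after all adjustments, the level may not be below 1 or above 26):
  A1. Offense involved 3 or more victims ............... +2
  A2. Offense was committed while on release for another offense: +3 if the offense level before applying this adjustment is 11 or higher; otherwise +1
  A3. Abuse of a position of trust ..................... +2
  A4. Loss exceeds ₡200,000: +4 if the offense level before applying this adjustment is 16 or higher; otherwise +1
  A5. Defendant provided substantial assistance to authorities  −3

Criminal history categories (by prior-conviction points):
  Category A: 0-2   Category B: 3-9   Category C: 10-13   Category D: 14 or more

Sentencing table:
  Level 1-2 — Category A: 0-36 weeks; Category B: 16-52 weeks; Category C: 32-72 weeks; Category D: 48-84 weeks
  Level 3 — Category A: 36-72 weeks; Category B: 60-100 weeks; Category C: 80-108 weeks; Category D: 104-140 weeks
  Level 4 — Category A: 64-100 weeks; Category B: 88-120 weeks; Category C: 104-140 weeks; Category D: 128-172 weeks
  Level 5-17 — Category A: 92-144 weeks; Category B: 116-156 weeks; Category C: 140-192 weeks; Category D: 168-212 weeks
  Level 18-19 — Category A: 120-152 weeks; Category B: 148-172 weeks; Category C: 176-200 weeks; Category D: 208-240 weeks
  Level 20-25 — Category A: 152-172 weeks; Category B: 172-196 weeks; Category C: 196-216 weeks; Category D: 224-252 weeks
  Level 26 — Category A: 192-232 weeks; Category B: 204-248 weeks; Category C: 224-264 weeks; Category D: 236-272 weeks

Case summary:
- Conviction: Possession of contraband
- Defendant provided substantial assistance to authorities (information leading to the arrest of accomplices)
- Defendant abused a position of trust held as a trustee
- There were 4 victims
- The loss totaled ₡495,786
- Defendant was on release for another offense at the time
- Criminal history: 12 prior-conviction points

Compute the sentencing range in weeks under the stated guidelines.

Base offense level for possession of contraband: 4.
A1 applies: 4 + 2 = 6.
A2 applies (level before this adjustment is 6 < 11, so +1): 6 + 1 = 7.
A3 applies: 7 + 2 = 9.
A4 applies (level before this adjustment is 9 < 16, so +1): 9 + 1 = 10.
A5 applies: 10 − 3 = 7.
Final offense level: 7.
Criminal history: 12 prior points → Category C (10-13).
Level 7 falls in the 5-17 band.
Grid: Level 5-17 × Category C = 140-192 weeks.

140-192 weeks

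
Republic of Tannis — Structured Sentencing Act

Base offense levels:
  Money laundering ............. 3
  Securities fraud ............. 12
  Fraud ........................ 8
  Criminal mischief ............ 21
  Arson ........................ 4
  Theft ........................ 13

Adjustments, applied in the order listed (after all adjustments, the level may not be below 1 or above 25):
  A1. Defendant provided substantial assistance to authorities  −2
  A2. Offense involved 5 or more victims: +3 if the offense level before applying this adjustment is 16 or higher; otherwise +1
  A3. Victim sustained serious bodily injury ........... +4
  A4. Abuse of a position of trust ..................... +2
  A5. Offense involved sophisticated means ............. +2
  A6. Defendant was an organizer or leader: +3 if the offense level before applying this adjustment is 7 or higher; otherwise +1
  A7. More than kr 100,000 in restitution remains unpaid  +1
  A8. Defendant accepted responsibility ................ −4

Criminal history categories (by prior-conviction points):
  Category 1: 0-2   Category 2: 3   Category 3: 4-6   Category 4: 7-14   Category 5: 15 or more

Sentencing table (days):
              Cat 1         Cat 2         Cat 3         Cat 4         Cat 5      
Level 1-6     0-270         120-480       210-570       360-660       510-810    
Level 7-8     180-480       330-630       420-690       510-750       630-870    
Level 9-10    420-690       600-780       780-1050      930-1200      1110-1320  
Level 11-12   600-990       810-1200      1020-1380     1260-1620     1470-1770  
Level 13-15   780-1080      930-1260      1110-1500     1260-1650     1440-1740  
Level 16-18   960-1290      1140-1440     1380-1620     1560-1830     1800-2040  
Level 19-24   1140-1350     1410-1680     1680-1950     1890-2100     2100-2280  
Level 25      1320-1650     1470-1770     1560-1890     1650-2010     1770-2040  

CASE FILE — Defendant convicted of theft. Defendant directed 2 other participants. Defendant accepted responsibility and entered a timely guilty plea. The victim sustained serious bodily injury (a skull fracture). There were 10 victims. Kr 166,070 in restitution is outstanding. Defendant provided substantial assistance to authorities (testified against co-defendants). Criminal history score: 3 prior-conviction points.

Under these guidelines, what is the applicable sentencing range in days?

Base offense level for theft: 13.
A1 applies: 13 − 2 = 11.
A2 applies (level before this adjustment is 11 < 16, so +1): 11 + 1 = 12.
A3 applies: 12 + 4 = 16.
A4 does not apply.
A5 does not apply.
A6 applies (level before this adjustment is 16 ≥ 7, so +3): 16 + 3 = 19.
A7 applies: 19 + 1 = 20.
A8 applies: 20 − 4 = 16.
Final offense level: 16.
Criminal history: 3 prior points → Category 2 (3).
Level 16 falls in the 16-18 band.
Grid: Level 16-18 × Category 2 = 1140-1440 days.

1140-1440 days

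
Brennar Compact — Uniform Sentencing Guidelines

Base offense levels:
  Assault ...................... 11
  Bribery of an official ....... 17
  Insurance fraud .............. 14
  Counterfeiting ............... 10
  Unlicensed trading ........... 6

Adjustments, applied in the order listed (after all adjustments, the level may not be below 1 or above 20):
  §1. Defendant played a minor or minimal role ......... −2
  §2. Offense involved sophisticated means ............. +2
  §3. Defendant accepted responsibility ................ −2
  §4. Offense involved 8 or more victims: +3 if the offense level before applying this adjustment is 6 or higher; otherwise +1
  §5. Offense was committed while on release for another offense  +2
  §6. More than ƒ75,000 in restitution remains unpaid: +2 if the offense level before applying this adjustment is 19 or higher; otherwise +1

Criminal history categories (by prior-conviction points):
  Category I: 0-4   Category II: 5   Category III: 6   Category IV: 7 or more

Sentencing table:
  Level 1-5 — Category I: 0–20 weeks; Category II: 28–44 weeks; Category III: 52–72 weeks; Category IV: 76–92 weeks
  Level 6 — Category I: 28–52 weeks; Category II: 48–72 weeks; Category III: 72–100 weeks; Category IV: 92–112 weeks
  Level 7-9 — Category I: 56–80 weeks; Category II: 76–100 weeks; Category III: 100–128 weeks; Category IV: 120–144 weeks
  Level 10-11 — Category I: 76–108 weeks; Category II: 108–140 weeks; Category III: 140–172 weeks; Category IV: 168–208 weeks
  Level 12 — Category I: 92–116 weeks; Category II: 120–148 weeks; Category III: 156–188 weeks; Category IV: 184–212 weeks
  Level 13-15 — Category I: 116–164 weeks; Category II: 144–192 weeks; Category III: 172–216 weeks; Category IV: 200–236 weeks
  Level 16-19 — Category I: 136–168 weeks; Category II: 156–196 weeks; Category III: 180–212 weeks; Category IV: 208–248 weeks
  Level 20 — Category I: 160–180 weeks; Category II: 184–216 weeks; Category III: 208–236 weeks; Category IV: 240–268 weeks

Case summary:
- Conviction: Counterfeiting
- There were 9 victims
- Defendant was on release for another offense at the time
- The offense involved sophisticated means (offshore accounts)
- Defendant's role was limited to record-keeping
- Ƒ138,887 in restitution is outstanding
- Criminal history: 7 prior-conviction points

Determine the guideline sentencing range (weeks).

208-248 weeks

Base offense level for counterfeiting: 10.
§1 applies: 10 − 2 = 8.
§2 applies: 8 + 2 = 10.
§4 applies (level before this adjustment is 10 ≥ 6, so +3): 10 + 3 = 13.
§5 applies: 13 + 2 = 15.
§6 applies (level before this adjustment is 15 < 19, so +1): 15 + 1 = 16.
Final offense level: 16.
Criminal history: 7 prior points → Category IV (7+).
Level 16 falls in the 16-19 band.
Grid: Level 16-19 × Category IV = 208-248 weeks.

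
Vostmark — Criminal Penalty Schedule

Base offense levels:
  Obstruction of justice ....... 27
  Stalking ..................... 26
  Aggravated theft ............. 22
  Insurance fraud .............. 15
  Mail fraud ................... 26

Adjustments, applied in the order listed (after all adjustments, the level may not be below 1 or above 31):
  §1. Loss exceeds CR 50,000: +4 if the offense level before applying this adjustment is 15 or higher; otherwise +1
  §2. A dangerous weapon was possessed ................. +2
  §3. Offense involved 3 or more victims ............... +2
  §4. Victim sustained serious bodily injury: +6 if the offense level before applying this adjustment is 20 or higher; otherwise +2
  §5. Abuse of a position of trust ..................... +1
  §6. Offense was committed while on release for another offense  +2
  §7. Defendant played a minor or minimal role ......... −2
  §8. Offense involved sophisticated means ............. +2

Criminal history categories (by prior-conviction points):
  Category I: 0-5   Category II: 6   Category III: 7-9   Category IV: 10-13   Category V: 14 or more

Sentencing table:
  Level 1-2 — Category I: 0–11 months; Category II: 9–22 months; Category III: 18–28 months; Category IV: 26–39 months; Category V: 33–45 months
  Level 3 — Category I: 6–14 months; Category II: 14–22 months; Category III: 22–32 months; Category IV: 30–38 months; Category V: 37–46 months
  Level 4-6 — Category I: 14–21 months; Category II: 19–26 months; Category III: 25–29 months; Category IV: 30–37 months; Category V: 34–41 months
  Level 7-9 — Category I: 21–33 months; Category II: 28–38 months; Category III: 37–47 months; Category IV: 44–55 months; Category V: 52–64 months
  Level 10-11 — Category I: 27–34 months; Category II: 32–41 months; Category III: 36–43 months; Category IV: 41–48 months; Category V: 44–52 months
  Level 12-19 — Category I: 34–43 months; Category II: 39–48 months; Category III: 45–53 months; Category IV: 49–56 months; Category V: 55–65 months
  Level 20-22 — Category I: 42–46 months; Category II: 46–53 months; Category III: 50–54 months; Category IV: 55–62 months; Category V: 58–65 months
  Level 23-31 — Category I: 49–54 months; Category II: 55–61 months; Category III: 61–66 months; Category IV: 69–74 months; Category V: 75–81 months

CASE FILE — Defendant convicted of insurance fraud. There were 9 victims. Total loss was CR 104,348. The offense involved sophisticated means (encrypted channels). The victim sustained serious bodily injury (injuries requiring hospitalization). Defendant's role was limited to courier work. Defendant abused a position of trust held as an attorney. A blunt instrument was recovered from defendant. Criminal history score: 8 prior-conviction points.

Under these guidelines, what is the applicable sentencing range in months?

61-66 months

Base offense level for insurance fraud: 15.
§1 applies (level before this adjustment is 15 ≥ 15, so +4): 15 + 4 = 19.
§2 applies: 19 + 2 = 21.
§3 applies: 21 + 2 = 23.
§4 applies (level before this adjustment is 23 ≥ 20, so +6): 23 + 6 = 29.
§5 applies: 29 + 1 = 30.
§7 applies: 30 − 2 = 28.
§8 applies: 28 + 2 = 30.
Final offense level: 30.
Criminal history: 8 prior points → Category III (7-9).
Level 30 falls in the 23-31 band.
Grid: Level 23-31 × Category III = 61-66 months.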